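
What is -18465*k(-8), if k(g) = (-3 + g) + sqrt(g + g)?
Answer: 203115 - 73860*I ≈ 2.0312e+5 - 73860.0*I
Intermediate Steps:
k(g) = -3 + g + sqrt(2)*sqrt(g) (k(g) = (-3 + g) + sqrt(2*g) = (-3 + g) + sqrt(2)*sqrt(g) = -3 + g + sqrt(2)*sqrt(g))
-18465*k(-8) = -18465*(-3 - 8 + sqrt(2)*sqrt(-8)) = -18465*(-3 - 8 + sqrt(2)*(2*I*sqrt(2))) = -18465*(-3 - 8 + 4*I) = -18465*(-11 + 4*I) = 203115 - 73860*I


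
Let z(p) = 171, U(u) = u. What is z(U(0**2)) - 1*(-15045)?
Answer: 15216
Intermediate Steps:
z(U(0**2)) - 1*(-15045) = 171 - 1*(-15045) = 171 + 15045 = 15216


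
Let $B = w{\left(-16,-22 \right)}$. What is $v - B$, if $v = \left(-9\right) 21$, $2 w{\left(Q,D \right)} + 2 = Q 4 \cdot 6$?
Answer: $4$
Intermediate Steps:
$w{\left(Q,D \right)} = -1 + 12 Q$ ($w{\left(Q,D \right)} = -1 + \frac{Q 4 \cdot 6}{2} = -1 + \frac{4 Q 6}{2} = -1 + \frac{24 Q}{2} = -1 + 12 Q$)
$B = -193$ ($B = -1 + 12 \left(-16\right) = -1 - 192 = -193$)
$v = -189$
$v - B = -189 - -193 = -189 + 193 = 4$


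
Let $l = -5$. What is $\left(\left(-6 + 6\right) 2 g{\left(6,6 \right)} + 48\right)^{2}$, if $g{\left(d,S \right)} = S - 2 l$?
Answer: $2304$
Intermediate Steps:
$g{\left(d,S \right)} = 10 + S$ ($g{\left(d,S \right)} = S - -10 = S + 10 = 10 + S$)
$\left(\left(-6 + 6\right) 2 g{\left(6,6 \right)} + 48\right)^{2} = \left(\left(-6 + 6\right) 2 \left(10 + 6\right) + 48\right)^{2} = \left(0 \cdot 2 \cdot 16 + 48\right)^{2} = \left(0 \cdot 32 + 48\right)^{2} = \left(0 + 48\right)^{2} = 48^{2} = 2304$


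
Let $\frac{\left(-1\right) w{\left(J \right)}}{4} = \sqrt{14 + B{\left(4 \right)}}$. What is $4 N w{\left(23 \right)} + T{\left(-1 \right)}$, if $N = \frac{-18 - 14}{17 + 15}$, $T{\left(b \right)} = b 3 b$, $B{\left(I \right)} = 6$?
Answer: $3 + 32 \sqrt{5} \approx 74.554$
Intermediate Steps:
$T{\left(b \right)} = 3 b^{2}$ ($T{\left(b \right)} = 3 b b = 3 b^{2}$)
$w{\left(J \right)} = - 8 \sqrt{5}$ ($w{\left(J \right)} = - 4 \sqrt{14 + 6} = - 4 \sqrt{20} = - 4 \cdot 2 \sqrt{5} = - 8 \sqrt{5}$)
$N = -1$ ($N = - \frac{32}{32} = \left(-32\right) \frac{1}{32} = -1$)
$4 N w{\left(23 \right)} + T{\left(-1 \right)} = 4 \left(-1\right) \left(- 8 \sqrt{5}\right) + 3 \left(-1\right)^{2} = - 4 \left(- 8 \sqrt{5}\right) + 3 \cdot 1 = 32 \sqrt{5} + 3 = 3 + 32 \sqrt{5}$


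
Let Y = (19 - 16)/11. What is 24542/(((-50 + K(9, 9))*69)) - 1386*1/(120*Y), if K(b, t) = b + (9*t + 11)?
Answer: -2489753/70380 ≈ -35.376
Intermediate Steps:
Y = 3/11 (Y = 3*(1/11) = 3/11 ≈ 0.27273)
K(b, t) = 11 + b + 9*t (K(b, t) = b + (11 + 9*t) = 11 + b + 9*t)
24542/(((-50 + K(9, 9))*69)) - 1386*1/(120*Y) = 24542/(((-50 + (11 + 9 + 9*9))*69)) - 1386/((15*8)*(3/11)) = 24542/(((-50 + (11 + 9 + 81))*69)) - 1386/(120*(3/11)) = 24542/(((-50 + 101)*69)) - 1386/360/11 = 24542/((51*69)) - 1386*11/360 = 24542/3519 - 847/20 = -2489753/70380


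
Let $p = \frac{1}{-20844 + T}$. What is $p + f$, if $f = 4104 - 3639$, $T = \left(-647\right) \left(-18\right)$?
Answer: $\frac{4277069}{9198} \approx 465.0$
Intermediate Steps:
$T = 11646$
$f = 465$ ($f = 4104 - 3639 = 465$)
$p = - \frac{1}{9198}$ ($p = \frac{1}{-20844 + 11646} = \frac{1}{-9198} = - \frac{1}{9198} \approx -0.00010872$)
$p + f = - \frac{1}{9198} + 465 = \frac{4277069}{9198}$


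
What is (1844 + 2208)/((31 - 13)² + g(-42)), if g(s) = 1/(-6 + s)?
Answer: 194496/15551 ≈ 12.507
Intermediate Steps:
(1844 + 2208)/((31 - 13)² + g(-42)) = (1844 + 2208)/((31 - 13)² + 1/(-6 - 42)) = 4052/(18² + 1/(-48)) = 4052/(324 - 1/48) = 4052/(15551/48) = 4052*(48/15551) = 194496/15551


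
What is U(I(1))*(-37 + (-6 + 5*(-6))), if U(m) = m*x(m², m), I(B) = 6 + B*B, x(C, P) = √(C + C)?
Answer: -3577*√2 ≈ -5058.6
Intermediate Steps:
x(C, P) = √2*√C (x(C, P) = √(2*C) = √2*√C)
I(B) = 6 + B²
U(m) = m*√2*√(m²) (U(m) = m*(√2*√(m²)) = m*√2*√(m²))
U(I(1))*(-37 + (-6 + 5*(-6))) = ((6 + 1²)*√2*√((6 + 1²)²))*(-37 + (-6 + 5*(-6))) = ((6 + 1)*√2*√((6 + 1)²))*(-37 + (-6 - 30)) = (7*√2*√(7²))*(-37 - 36) = (7*√2*√49)*(-73) = (7*√2*7)*(-73) = (49*√2)*(-73) = -3577*√2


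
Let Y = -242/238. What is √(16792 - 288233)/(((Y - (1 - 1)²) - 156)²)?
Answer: 7377881*I/349129225 ≈ 0.021132*I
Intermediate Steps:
Y = -121/119 (Y = -242*1/238 = -121/119 ≈ -1.0168)
√(16792 - 288233)/(((Y - (1 - 1)²) - 156)²) = √(16792 - 288233)/(((-121/119 - (1 - 1)²) - 156)²) = √(-271441)/(((-121/119 - 1*0²) - 156)²) = (521*I)/(((-121/119 - 1*0) - 156)²) = (521*I)/(((-121/119 + 0) - 156)²) = (521*I)/((-121/119 - 156)²) = (521*I)/((-18685/119)²) = (521*I)/(349129225/14161) = (521*I)*(14161/349129225) = 7377881*I/349129225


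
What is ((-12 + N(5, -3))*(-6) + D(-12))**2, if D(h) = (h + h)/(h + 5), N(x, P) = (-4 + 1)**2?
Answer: 22500/49 ≈ 459.18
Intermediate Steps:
N(x, P) = 9 (N(x, P) = (-3)**2 = 9)
D(h) = 2*h/(5 + h) (D(h) = (2*h)/(5 + h) = 2*h/(5 + h))
((-12 + N(5, -3))*(-6) + D(-12))**2 = ((-12 + 9)*(-6) + 2*(-12)/(5 - 12))**2 = (-3*(-6) + 2*(-12)/(-7))**2 = (18 + 2*(-12)*(-1/7))**2 = (18 + 24/7)**2 = (150/7)**2 = 22500/49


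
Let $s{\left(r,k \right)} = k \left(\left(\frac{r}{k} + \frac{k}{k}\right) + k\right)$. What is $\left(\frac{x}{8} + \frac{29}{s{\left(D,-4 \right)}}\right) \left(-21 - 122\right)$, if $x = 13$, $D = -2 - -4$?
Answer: $- \frac{29601}{56} \approx -528.59$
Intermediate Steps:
$D = 2$ ($D = -2 + 4 = 2$)
$s{\left(r,k \right)} = k \left(1 + k + \frac{r}{k}\right)$ ($s{\left(r,k \right)} = k \left(\left(\frac{r}{k} + 1\right) + k\right) = k \left(\left(1 + \frac{r}{k}\right) + k\right) = k \left(1 + k + \frac{r}{k}\right)$)
$\left(\frac{x}{8} + \frac{29}{s{\left(D,-4 \right)}}\right) \left(-21 - 122\right) = \left(\frac{13}{8} + \frac{29}{-4 + 2 + \left(-4\right)^{2}}\right) \left(-21 - 122\right) = \left(13 \cdot \frac{1}{8} + \frac{29}{-4 + 2 + 16}\right) \left(-143\right) = \left(\frac{13}{8} + \frac{29}{14}\right) \left(-143\right) = \frac{207}{56} \left(-143\right) = - \frac{29601}{56}$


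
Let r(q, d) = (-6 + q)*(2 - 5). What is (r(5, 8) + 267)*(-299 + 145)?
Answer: -41580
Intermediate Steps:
r(q, d) = 18 - 3*q (r(q, d) = (-6 + q)*(-3) = 18 - 3*q)
(r(5, 8) + 267)*(-299 + 145) = ((18 - 3*5) + 267)*(-299 + 145) = ((18 - 15) + 267)*(-154) = (3 + 267)*(-154) = 270*(-154) = -41580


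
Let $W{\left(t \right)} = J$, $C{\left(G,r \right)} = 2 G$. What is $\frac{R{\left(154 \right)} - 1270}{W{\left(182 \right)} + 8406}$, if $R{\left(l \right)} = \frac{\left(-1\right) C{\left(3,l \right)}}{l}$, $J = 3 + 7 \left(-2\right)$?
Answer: $- \frac{97793}{646415} \approx -0.15129$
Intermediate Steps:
$J = -11$ ($J = 3 - 14 = -11$)
$W{\left(t \right)} = -11$
$R{\left(l \right)} = - \frac{6}{l}$ ($R{\left(l \right)} = \frac{\left(-1\right) 2 \cdot 3}{l} = \frac{\left(-1\right) 6}{l} = - \frac{6}{l}$)
$\frac{R{\left(154 \right)} - 1270}{W{\left(182 \right)} + 8406} = \frac{- \frac{6}{154} - 1270}{-11 + 8406} = \frac{\left(-6\right) \frac{1}{154} - 1270}{8395} = \left(- \frac{3}{77} - 1270\right) \frac{1}{8395} = \left(- \frac{97793}{77}\right) \frac{1}{8395} = - \frac{97793}{646415}$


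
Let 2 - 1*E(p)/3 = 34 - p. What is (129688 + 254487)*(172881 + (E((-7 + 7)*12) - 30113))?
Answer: 54811015600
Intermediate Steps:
E(p) = -96 + 3*p (E(p) = 6 - 3*(34 - p) = 6 + (-102 + 3*p) = -96 + 3*p)
(129688 + 254487)*(172881 + (E((-7 + 7)*12) - 30113)) = (129688 + 254487)*(172881 + ((-96 + 3*((-7 + 7)*12)) - 30113)) = 384175*(172881 + ((-96 + 3*(0*12)) - 30113)) = 384175*(172881 + ((-96 + 3*0) - 30113)) = 384175*(172881 + ((-96 + 0) - 30113)) = 384175*(172881 + (-96 - 30113)) = 384175*(172881 - 30209) = 384175*142672 = 54811015600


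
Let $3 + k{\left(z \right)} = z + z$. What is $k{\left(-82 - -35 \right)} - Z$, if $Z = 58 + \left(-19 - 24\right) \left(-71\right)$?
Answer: $-3208$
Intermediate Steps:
$k{\left(z \right)} = -3 + 2 z$ ($k{\left(z \right)} = -3 + \left(z + z\right) = -3 + 2 z$)
$Z = 3111$ ($Z = 58 - -3053 = 58 + 3053 = 3111$)
$k{\left(-82 - -35 \right)} - Z = \left(-3 + 2 \left(-82 - -35\right)\right) - 3111 = \left(-3 + 2 \left(-82 + 35\right)\right) - 3111 = \left(-3 + 2 \left(-47\right)\right) - 3111 = \left(-3 - 94\right) - 3111 = -97 - 3111 = -3208$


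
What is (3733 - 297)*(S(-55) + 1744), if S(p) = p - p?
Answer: 5992384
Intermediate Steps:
S(p) = 0
(3733 - 297)*(S(-55) + 1744) = (3733 - 297)*(0 + 1744) = 3436*1744 = 5992384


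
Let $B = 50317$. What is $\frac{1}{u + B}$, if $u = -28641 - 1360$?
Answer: $\frac{1}{20316} \approx 4.9222 \cdot 10^{-5}$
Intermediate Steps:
$u = -30001$
$\frac{1}{u + B} = \frac{1}{-30001 + 50317} = \frac{1}{20316}$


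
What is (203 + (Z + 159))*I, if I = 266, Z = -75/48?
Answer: 767011/8 ≈ 95876.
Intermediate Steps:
Z = -25/16 (Z = -75*1/48 = -25/16 ≈ -1.5625)
(203 + (Z + 159))*I = (203 + (-25/16 + 159))*266 = (203 + 2519/16)*266 = (5767/16)*266 = 767011/8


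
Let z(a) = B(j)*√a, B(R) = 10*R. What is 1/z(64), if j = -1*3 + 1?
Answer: -1/160 ≈ -0.0062500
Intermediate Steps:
j = -2 (j = -3 + 1 = -2)
z(a) = -20*√a (z(a) = (10*(-2))*√a = -20*√a)
1/z(64) = 1/(-20*√64) = 1/(-20*8) = 1/(-160) = -1/160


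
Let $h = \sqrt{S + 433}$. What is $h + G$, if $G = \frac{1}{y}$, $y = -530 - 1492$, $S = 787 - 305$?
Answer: $- \frac{1}{2022} + \sqrt{915} \approx 30.248$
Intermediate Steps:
$S = 482$ ($S = 787 - 305 = 482$)
$y = -2022$ ($y = -530 - 1492 = -2022$)
$G = - \frac{1}{2022}$ ($G = \frac{1}{-2022} = - \frac{1}{2022} \approx -0.00049456$)
$h = \sqrt{915}$ ($h = \sqrt{482 + 433} = \sqrt{915} \approx 30.249$)
$h + G = \sqrt{915} - \frac{1}{2022} = - \frac{1}{2022} + \sqrt{915}$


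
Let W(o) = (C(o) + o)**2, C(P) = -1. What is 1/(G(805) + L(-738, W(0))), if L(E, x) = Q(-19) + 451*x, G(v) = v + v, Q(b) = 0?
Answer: 1/2061 ≈ 0.00048520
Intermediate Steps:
G(v) = 2*v
W(o) = (-1 + o)**2
L(E, x) = 451*x (L(E, x) = 0 + 451*x = 451*x)
1/(G(805) + L(-738, W(0))) = 1/(2*805 + 451*(-1 + 0)**2) = 1/(1610 + 451*(-1)**2) = 1/(1610 + 451*1) = 1/(1610 + 451) = 1/2061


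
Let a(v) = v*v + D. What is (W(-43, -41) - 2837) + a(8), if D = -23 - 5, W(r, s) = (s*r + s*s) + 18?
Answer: 661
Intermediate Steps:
W(r, s) = 18 + s**2 + r*s (W(r, s) = (r*s + s**2) + 18 = (s**2 + r*s) + 18 = 18 + s**2 + r*s)
D = -28
a(v) = -28 + v**2 (a(v) = v*v - 28 = v**2 - 28 = -28 + v**2)
(W(-43, -41) - 2837) + a(8) = ((18 + (-41)**2 - 43*(-41)) - 2837) + (-28 + 8**2) = ((18 + 1681 + 1763) - 2837) + (-28 + 64) = (3462 - 2837) + 36 = 625 + 36 = 661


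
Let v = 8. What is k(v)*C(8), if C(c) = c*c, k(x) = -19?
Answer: -1216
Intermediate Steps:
C(c) = c²
k(v)*C(8) = -19*8² = -19*64 = -1216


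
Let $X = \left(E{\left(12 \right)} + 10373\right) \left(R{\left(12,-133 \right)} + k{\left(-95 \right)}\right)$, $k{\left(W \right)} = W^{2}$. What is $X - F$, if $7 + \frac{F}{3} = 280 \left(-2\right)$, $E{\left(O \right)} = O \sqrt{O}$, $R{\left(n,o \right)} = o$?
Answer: $92238417 + 213408 \sqrt{3} \approx 9.2608 \cdot 10^{7}$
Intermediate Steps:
$E{\left(O \right)} = O^{\frac{3}{2}}$
$F = -1701$ ($F = -21 + 3 \cdot 280 \left(-2\right) = -21 + 3 \left(-560\right) = -21 - 1680 = -1701$)
$X = 92236716 + 213408 \sqrt{3}$ ($X = \left(12^{\frac{3}{2}} + 10373\right) \left(-133 + \left(-95\right)^{2}\right) = \left(24 \sqrt{3} + 10373\right) \left(-133 + 9025\right) = \left(10373 + 24 \sqrt{3}\right) 8892 = 92236716 + 213408 \sqrt{3} \approx 9.2606 \cdot 10^{7}$)
$X - F = \left(92236716 + 213408 \sqrt{3}\right) - -1701 = \left(92236716 + 213408 \sqrt{3}\right) + 1701 = 92238417 + 213408 \sqrt{3}$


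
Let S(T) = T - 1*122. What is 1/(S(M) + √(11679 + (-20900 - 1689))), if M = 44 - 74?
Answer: -76/17007 - I*√10910/34014 ≈ -0.0044687 - 0.0030708*I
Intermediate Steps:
M = -30
S(T) = -122 + T (S(T) = T - 122 = -122 + T)
1/(S(M) + √(11679 + (-20900 - 1689))) = 1/((-122 - 30) + √(11679 + (-20900 - 1689))) = 1/(-152 + √(11679 - 22589)) = 1/(-152 + √(-10910)) = 1/(-152 + I*√10910)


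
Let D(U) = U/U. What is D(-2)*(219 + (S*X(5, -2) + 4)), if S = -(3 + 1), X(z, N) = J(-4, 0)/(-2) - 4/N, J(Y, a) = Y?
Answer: 207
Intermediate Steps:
X(z, N) = 2 - 4/N (X(z, N) = -4/(-2) - 4/N = -4*(-1/2) - 4/N = 2 - 4/N)
S = -4 (S = -1*4 = -4)
D(U) = 1
D(-2)*(219 + (S*X(5, -2) + 4)) = 1*(219 + (-4*(2 - 4/(-2)) + 4)) = 1*(219 + (-4*(2 - 4*(-1/2)) + 4)) = 1*(219 + (-4*(2 + 2) + 4)) = 1*(219 + (-4*4 + 4)) = 1*(219 + (-16 + 4)) = 1*(219 - 12) = 1*207 = 207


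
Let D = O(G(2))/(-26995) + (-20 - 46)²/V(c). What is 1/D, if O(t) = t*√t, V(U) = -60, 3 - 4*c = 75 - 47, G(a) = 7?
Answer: -52905799815/3840961066226 + 188965*√7/3840961066226 ≈ -0.013774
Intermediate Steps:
c = -25/4 (c = ¾ - (75 - 47)/4 = ¾ - ¼*28 = ¾ - 7 = -25/4 ≈ -6.2500)
O(t) = t^(3/2)
D = -363/5 - 7*√7/26995 (D = 7^(3/2)/(-26995) + (-20 - 46)²/(-60) = (7*√7)*(-1/26995) + (-66)²*(-1/60) = -7*√7/26995 + 4356*(-1/60) = -7*√7/26995 - 363/5 = -363/5 - 7*√7/26995 ≈ -72.601)
1/D = 1/(-363/5 - 7*√7/26995)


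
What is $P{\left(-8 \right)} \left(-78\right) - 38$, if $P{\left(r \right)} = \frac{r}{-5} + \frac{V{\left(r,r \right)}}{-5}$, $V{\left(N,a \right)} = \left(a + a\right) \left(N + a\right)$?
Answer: $\frac{19154}{5} \approx 3830.8$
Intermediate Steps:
$V{\left(N,a \right)} = 2 a \left(N + a\right)$
$P{\left(r \right)} = - \frac{4 r^{2}}{5} - \frac{r}{5}$ ($P{\left(r \right)} = \frac{r}{-5} + \frac{2 r \left(r + r\right)}{-5} = r \left(- \frac{1}{5}\right) + 2 r 2 r \left(- \frac{1}{5}\right) = - \frac{r}{5} + 4 r^{2} \left(- \frac{1}{5}\right) = - \frac{r}{5} - \frac{4 r^{2}}{5} = - \frac{4 r^{2}}{5} - \frac{r}{5}$)
$P{\left(-8 \right)} \left(-78\right) - 38 = \frac{1}{5} \left(-8\right) \left(-1 - -32\right) \left(-78\right) - 38 = \frac{1}{5} \left(-8\right) \left(-1 + 32\right) \left(-78\right) - 38 = \frac{1}{5} \left(-8\right) 31 \left(-78\right) - 38 = \left(- \frac{248}{5}\right) \left(-78\right) - 38 = \frac{19344}{5} - 38 = \frac{19154}{5}$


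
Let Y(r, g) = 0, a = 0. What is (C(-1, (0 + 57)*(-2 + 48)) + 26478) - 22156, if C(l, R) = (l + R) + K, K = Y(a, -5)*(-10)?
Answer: 6943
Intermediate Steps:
K = 0 (K = 0*(-10) = 0)
C(l, R) = R + l (C(l, R) = (l + R) + 0 = (R + l) + 0 = R + l)
(C(-1, (0 + 57)*(-2 + 48)) + 26478) - 22156 = (((0 + 57)*(-2 + 48) - 1) + 26478) - 22156 = ((57*46 - 1) + 26478) - 22156 = ((2622 - 1) + 26478) - 22156 = (2621 + 26478) - 22156 = 29099 - 22156 = 6943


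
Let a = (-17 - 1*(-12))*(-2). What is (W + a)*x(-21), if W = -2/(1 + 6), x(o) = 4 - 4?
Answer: 0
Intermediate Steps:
x(o) = 0
a = 10 (a = (-17 + 12)*(-2) = -5*(-2) = 10)
W = -2/7 ≈ -0.28571
(W + a)*x(-21) = (-2/7 + 10)*0 = (68/7)*0 = 0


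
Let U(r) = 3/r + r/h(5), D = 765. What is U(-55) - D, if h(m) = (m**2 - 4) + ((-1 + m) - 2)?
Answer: -970819/1265 ≈ -767.45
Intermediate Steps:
h(m) = -7 + m + m**2 (h(m) = (-4 + m**2) + (-3 + m) = -7 + m + m**2)
U(r) = 3/r + r/23 (U(r) = 3/r + r/(-7 + 5 + 5**2) = 3/r + r/(-7 + 5 + 25) = 3/r + r/23)
U(-55) - D = (3/(-55) + (1/23)*(-55)) - 1*765 = (3*(-1/55) - 55/23) - 765 = (-3/55 - 55/23) - 765 = -3094/1265 - 765 = -970819/1265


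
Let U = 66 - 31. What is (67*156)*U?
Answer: 365820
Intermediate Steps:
U = 35
(67*156)*U = (67*156)*35 = 10452*35 = 365820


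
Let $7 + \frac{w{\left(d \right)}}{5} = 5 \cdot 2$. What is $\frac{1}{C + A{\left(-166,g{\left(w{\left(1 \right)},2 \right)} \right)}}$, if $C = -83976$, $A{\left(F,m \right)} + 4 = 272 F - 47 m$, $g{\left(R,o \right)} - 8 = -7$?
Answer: $- \frac{1}{129179} \approx -7.7412 \cdot 10^{-6}$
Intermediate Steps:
$w{\left(d \right)} = 15$ ($w{\left(d \right)} = -35 + 5 \cdot 5 \cdot 2 = -35 + 5 \cdot 10 = -35 + 50 = 15$)
$g{\left(R,o \right)} = 1$ ($g{\left(R,o \right)} = 8 - 7 = 1$)
$A{\left(F,m \right)} = -4 - 47 m + 272 F$ ($A{\left(F,m \right)} = -4 + \left(272 F - 47 m\right) = -4 + \left(- 47 m + 272 F\right) = -4 - 47 m + 272 F$)
$\frac{1}{C + A{\left(-166,g{\left(w{\left(1 \right)},2 \right)} \right)}} = \frac{1}{-83976 - 45203} = \frac{1}{-129179} = - \frac{1}{129179}$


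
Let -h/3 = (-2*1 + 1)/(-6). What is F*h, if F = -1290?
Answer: 645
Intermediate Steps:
h = -½ (h = -3*(-2*1 + 1)/(-6) = -3*(-2 + 1)*(-1)/6 = -(-3)*(-1)/6 = -3*⅙ = -½ ≈ -0.50000)
F*h = -1290*(-½) = 645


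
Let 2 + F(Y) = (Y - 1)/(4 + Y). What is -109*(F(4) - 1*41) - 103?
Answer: 36345/8 ≈ 4543.1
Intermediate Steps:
F(Y) = -2 + (-1 + Y)/(4 + Y) (F(Y) = -2 + (Y - 1)/(4 + Y) = -2 + (-1 + Y)/(4 + Y))
-109*(F(4) - 1*41) - 103 = -109*((-9 - 1*4)/(4 + 4) - 1*41) - 103 = -109*((-9 - 4)/8 - 41) - 103 = -109*((⅛)*(-13) - 41) - 103 = -109*(-13/8 - 41) - 103 = -109*(-341/8) - 103 = 37169/8 - 103 = 36345/8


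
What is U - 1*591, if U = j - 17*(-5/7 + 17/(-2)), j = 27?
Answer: -5703/14 ≈ -407.36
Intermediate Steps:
U = 2571/14 (U = 27 - 17*(-5/7 + 17/(-2)) = 27 - 17*(-5*⅐ + 17*(-½)) = 27 - 17*(-5/7 - 17/2) = 27 - 17*(-129/14) = 27 + 2193/14 = 2571/14 ≈ 183.64)
U - 1*591 = 2571/14 - 1*591 = 2571/14 - 591 = -5703/14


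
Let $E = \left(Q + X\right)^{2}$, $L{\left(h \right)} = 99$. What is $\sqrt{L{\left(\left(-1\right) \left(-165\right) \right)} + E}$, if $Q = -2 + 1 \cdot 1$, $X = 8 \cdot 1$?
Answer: $2 \sqrt{37} \approx 12.166$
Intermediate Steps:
$X = 8$
$Q = -1$ ($Q = -2 + 1 = -1$)
$E = 49$ ($E = \left(-1 + 8\right)^{2} = 7^{2} = 49$)
$\sqrt{L{\left(\left(-1\right) \left(-165\right) \right)} + E} = \sqrt{99 + 49} = \sqrt{148} = 2 \sqrt{37}$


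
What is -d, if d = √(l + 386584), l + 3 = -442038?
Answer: -I*√55457 ≈ -235.49*I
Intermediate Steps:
l = -442041 (l = -3 - 442038 = -442041)
d = I*√55457 (d = √(-442041 + 386584) = √(-55457) = I*√55457 ≈ 235.49*I)
-d = -I*√55457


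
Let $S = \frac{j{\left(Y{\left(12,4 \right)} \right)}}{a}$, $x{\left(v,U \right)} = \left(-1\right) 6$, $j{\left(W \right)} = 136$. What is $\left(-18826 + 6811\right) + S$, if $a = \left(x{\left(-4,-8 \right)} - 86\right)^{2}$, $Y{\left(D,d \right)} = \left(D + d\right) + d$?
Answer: $- \frac{12711853}{1058} \approx -12015.0$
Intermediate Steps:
$Y{\left(D,d \right)} = D + 2 d$
$x{\left(v,U \right)} = -6$
$a = 8464$ ($a = \left(-6 - 86\right)^{2} = \left(-92\right)^{2} = 8464$)
$S = \frac{17}{1058}$ ($S = \frac{136}{8464} = 136 \cdot \frac{1}{8464} = \frac{17}{1058} \approx 0.016068$)
$\left(-18826 + 6811\right) + S = \left(-18826 + 6811\right) + \frac{17}{1058} = -12015 + \frac{17}{1058} = - \frac{12711853}{1058}$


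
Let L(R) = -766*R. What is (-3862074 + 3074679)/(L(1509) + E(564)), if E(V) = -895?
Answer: 787395/1156789 ≈ 0.68067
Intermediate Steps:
(-3862074 + 3074679)/(L(1509) + E(564)) = (-3862074 + 3074679)/(-766*1509 - 895) = -787395/(-1155894 - 895) = -787395/(-1156789) = -787395*(-1/1156789) = 787395/1156789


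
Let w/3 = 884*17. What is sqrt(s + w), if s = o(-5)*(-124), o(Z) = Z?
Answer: 2*sqrt(11426) ≈ 213.78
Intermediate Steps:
w = 45084 (w = 3*(884*17) = 3*15028 = 45084)
s = 620 (s = -5*(-124) = 620)
sqrt(s + w) = sqrt(620 + 45084) = sqrt(45704) = 2*sqrt(11426)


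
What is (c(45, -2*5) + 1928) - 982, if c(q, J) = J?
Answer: 936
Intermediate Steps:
(c(45, -2*5) + 1928) - 982 = (-2*5 + 1928) - 982 = (-10 + 1928) - 982 = 1918 - 982 = 936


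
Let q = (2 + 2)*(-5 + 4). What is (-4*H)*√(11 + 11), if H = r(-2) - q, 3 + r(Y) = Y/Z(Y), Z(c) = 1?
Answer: 4*√22 ≈ 18.762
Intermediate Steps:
r(Y) = -3 + Y (r(Y) = -3 + Y/1 = -3 + Y*1 = -3 + Y)
q = -4 (q = 4*(-1) = -4)
H = -1 (H = (-3 - 2) - 1*(-4) = -5 + 4 = -1)
(-4*H)*√(11 + 11) = (-4*(-1))*√(11 + 11) = 4*√22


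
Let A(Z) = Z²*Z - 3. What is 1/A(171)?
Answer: 1/5000208 ≈ 1.9999e-7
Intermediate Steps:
A(Z) = -3 + Z³ (A(Z) = Z³ - 3 = -3 + Z³)
1/A(171) = 1/(-3 + 171³) = 1/(-3 + 5000211) = 1/5000208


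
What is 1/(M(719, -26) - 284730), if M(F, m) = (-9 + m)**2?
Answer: -1/283505 ≈ -3.5273e-6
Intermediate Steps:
1/(M(719, -26) - 284730) = 1/((-9 - 26)**2 - 284730) = 1/((-35)**2 - 284730) = 1/(1225 - 284730) = 1/(-283505) = -1/283505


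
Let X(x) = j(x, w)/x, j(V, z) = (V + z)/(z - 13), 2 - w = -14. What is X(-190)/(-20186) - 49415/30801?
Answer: -94762556279/59066153670 ≈ -1.6043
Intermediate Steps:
w = 16 (w = 2 - 1*(-14) = 2 + 14 = 16)
j(V, z) = (V + z)/(-13 + z)
X(x) = (16/3 + x/3)/x (X(x) = ((x + 16)/(-13 + 16))/x = ((16 + x)/3)/x = (16/3 + x/3)/x)
X(-190)/(-20186) - 49415/30801 = ((⅓)*(16 - 190)/(-190))/(-20186) - 49415/30801 = ((⅓)*(-1/190)*(-174))*(-1/20186) - 49415*1/30801 = (29/95)*(-1/20186) - 49415/30801 = -29/1917670 - 49415/30801 = -94762556279/59066153670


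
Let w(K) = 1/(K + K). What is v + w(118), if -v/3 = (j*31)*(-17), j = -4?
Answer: -1492463/236 ≈ -6324.0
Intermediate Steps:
w(K) = 1/(2*K)
v = -6324 (v = -3*(-4*31)*(-17) = -(-372)*(-17) = -3*2108 = -6324)
v + w(118) = -6324 + (½)/118 = -6324 + (½)*(1/118) = -6324 + 1/236 = -1492463/236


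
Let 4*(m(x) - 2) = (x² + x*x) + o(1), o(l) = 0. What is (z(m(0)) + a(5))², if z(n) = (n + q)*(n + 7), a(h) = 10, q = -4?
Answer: 64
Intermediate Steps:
m(x) = 2 + x²/2 (m(x) = 2 + ((x² + x*x) + 0)/4 = 2 + ((x² + x²) + 0)/4 = 2 + (2*x² + 0)/4 = 2 + (2*x²)/4 = 2 + x²/2)
z(n) = (-4 + n)*(7 + n) (z(n) = (n - 4)*(n + 7) = (-4 + n)*(7 + n))
(z(m(0)) + a(5))² = ((-28 + (2 + (½)*0²)² + 3*(2 + (½)*0²)) + 10)² = ((-28 + (2 + (½)*0)² + 3*(2 + (½)*0)) + 10)² = ((-28 + (2 + 0)² + 3*(2 + 0)) + 10)² = ((-28 + 2² + 3*2) + 10)² = ((-28 + 4 + 6) + 10)² = (-18 + 10)² = (-8)² = 64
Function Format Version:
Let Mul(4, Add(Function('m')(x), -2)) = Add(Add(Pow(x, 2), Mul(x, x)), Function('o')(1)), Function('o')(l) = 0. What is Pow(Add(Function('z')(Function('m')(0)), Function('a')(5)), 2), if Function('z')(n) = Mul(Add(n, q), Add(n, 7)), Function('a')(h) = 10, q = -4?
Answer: 64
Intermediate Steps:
Function('m')(x) = Add(2, Mul(Rational(1, 2), Pow(x, 2))) (Function('m')(x) = Add(2, Mul(Rational(1, 4), Add(Add(Pow(x, 2), Mul(x, x)), 0))) = Add(2, Mul(Rational(1, 4), Add(Add(Pow(x, 2), Pow(x, 2)), 0))) = Add(2, Mul(Rational(1, 4), Add(Mul(2, Pow(x, 2)), 0))) = Add(2, Mul(Rational(1, 4), Mul(2, Pow(x, 2)))) = Add(2, Mul(Rational(1, 2), Pow(x, 2))))
Function('z')(n) = Mul(Add(-4, n), Add(7, n)) (Function('z')(n) = Mul(Add(n, -4), Add(n, 7)) = Mul(Add(-4, n), Add(7, n)))
Pow(Add(Function('z')(Function('m')(0)), Function('a')(5)), 2) = Pow(Add(Add(-28, Pow(Add(2, Mul(Rational(1, 2), Pow(0, 2))), 2), Mul(3, Add(2, Mul(Rational(1, 2), Pow(0, 2))))), 10), 2) = Pow(Add(Add(-28, Pow(Add(2, Mul(Rational(1, 2), 0)), 2), Mul(3, Add(2, Mul(Rational(1, 2), 0)))), 10), 2) = Pow(Add(Add(-28, Pow(Add(2, 0), 2), Mul(3, Add(2, 0))), 10), 2) = Pow(Add(Add(-28, Pow(2, 2), Mul(3, 2)), 10), 2) = Pow(Add(Add(-28, 4, 6), 10), 2) = Pow(Add(-18, 10), 2) = Pow(-8, 2) = 64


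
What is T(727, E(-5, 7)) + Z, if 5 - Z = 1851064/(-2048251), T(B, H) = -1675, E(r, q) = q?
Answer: -3418728106/2048251 ≈ -1669.1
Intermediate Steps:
Z = 12092319/2048251 (Z = 5 - 1851064/(-2048251) = 5 - 1851064*(-1)/2048251 = 5 - 1*(-1851064/2048251) = 5 + 1851064/2048251 = 12092319/2048251 ≈ 5.9037)
T(727, E(-5, 7)) + Z = -1675 + 12092319/2048251 = -3418728106/2048251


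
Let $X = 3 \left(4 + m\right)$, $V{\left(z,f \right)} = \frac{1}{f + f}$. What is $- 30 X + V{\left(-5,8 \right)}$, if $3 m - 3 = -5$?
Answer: $- \frac{4799}{16} \approx -299.94$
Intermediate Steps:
$m = - \frac{2}{3}$ ($m = 1 + \frac{1}{3} \left(-5\right) = 1 - \frac{5}{3} = - \frac{2}{3} \approx -0.66667$)
$V{\left(z,f \right)} = \frac{1}{2 f}$
$X = 10$ ($X = 3 \left(4 - \frac{2}{3}\right) = 3 \cdot \frac{10}{3} = 10$)
$- 30 X + V{\left(-5,8 \right)} = \left(-30\right) 10 + \frac{1}{2 \cdot 8} = -300 + \frac{1}{2} \cdot \frac{1}{8} = -300 + \frac{1}{16} = - \frac{4799}{16}$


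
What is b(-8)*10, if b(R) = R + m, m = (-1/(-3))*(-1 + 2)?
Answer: -230/3 ≈ -76.667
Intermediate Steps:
m = ⅓ (m = -1*(-⅓)*1 = (⅓)*1 = ⅓ ≈ 0.33333)
b(R) = ⅓ + R (b(R) = R + ⅓ = ⅓ + R)
b(-8)*10 = (⅓ - 8)*10 = -23/3*10 = -230/3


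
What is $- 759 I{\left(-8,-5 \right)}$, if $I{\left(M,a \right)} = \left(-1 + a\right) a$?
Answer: $-22770$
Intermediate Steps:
$I{\left(M,a \right)} = a \left(-1 + a\right)$
$- 759 I{\left(-8,-5 \right)} = - 759 \left(- 5 \left(-1 - 5\right)\right) = - 759 \left(\left(-5\right) \left(-6\right)\right) = \left(-759\right) 30 = -22770$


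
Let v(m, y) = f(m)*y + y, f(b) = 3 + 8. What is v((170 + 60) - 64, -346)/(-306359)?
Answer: 4152/306359 ≈ 0.013553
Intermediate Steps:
f(b) = 11
v(m, y) = 12*y (v(m, y) = 11*y + y = 12*y)
v((170 + 60) - 64, -346)/(-306359) = (12*(-346))/(-306359) = -4152*(-1/306359) = 4152/306359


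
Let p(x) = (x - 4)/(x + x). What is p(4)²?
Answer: 0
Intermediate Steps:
p(x) = (-4 + x)/(2*x) (p(x) = (-4 + x)/((2*x)) = (-4 + x)*(1/(2*x)) = (-4 + x)/(2*x))
p(4)² = ((½)*(-4 + 4)/4)² = ((½)*(¼)*0)² = 0² = 0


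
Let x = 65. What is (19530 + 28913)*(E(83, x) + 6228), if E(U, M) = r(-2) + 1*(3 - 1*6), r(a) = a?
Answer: 301460789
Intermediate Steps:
E(U, M) = -5 (E(U, M) = -2 + 1*(3 - 1*6) = -2 + 1*(3 - 6) = -2 + 1*(-3) = -2 - 3 = -5)
(19530 + 28913)*(E(83, x) + 6228) = (19530 + 28913)*(-5 + 6228) = 48443*6223 = 301460789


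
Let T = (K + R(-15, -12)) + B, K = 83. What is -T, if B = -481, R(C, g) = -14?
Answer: 412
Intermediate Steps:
T = -412 (T = (83 - 14) - 481 = 69 - 481 = -412)
-T = -1*(-412) = 412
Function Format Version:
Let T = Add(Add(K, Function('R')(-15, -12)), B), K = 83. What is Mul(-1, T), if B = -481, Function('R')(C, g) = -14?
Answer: 412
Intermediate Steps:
T = -412 (T = Add(Add(83, -14), -481) = Add(69, -481) = -412)
Mul(-1, T) = Mul(-1, -412) = 412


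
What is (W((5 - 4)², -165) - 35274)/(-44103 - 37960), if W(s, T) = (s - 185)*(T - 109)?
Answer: -15142/82063 ≈ -0.18452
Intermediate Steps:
W(s, T) = (-185 + s)*(-109 + T)
(W((5 - 4)², -165) - 35274)/(-44103 - 37960) = ((20165 - 185*(-165) - 109*(5 - 4)² - 165*(5 - 4)²) - 35274)/(-44103 - 37960) = ((20165 + 30525 - 109*1² - 165*1²) - 35274)/(-82063) = ((20165 + 30525 - 109*1 - 165*1) - 35274)*(-1/82063) = ((20165 + 30525 - 109 - 165) - 35274)*(-1/82063) = (50416 - 35274)*(-1/82063) = 15142*(-1/82063) = -15142/82063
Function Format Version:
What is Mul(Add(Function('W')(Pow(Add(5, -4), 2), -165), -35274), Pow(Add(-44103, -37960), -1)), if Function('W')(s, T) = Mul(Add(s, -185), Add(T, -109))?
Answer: Rational(-15142, 82063) ≈ -0.18452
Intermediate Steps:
Function('W')(s, T) = Mul(Add(-185, s), Add(-109, T))
Mul(Add(Function('W')(Pow(Add(5, -4), 2), -165), -35274), Pow(Add(-44103, -37960), -1)) = Mul(Add(Add(20165, Mul(-185, -165), Mul(-109, Pow(Add(5, -4), 2)), Mul(-165, Pow(Add(5, -4), 2))), -35274), Pow(Add(-44103, -37960), -1)) = Mul(Add(Add(20165, 30525, Mul(-109, Pow(1, 2)), Mul(-165, Pow(1, 2))), -35274), Pow(-82063, -1)) = Mul(Add(Add(20165, 30525, Mul(-109, 1), Mul(-165, 1)), -35274), Rational(-1, 82063)) = Mul(Add(Add(20165, 30525, -109, -165), -35274), Rational(-1, 82063)) = Mul(Add(50416, -35274), Rational(-1, 82063)) = Mul(15142, Rational(-1, 82063)) = Rational(-15142, 82063)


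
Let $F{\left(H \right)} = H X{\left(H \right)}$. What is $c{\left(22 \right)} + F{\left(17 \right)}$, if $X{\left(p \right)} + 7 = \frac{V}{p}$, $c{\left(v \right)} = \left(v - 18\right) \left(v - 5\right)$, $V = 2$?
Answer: $-49$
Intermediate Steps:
$c{\left(v \right)} = \left(-18 + v\right) \left(-5 + v\right)$
$X{\left(p \right)} = -7 + \frac{2}{p}$
$F{\left(H \right)} = H \left(-7 + \frac{2}{H}\right)$
$c{\left(22 \right)} + F{\left(17 \right)} = \left(90 + 22^{2} - 506\right) + \left(2 - 119\right) = \left(90 + 484 - 506\right) + \left(2 - 119\right) = 68 - 117 = -49$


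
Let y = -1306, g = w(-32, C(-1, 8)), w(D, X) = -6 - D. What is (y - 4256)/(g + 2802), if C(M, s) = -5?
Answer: -2781/1414 ≈ -1.9668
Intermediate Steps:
g = 26 (g = -6 - 1*(-32) = -6 + 32 = 26)
(y - 4256)/(g + 2802) = (-1306 - 4256)/(26 + 2802) = -5562/2828 = -5562*1/2828 = -2781/1414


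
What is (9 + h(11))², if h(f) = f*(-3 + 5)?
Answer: 961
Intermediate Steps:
h(f) = 2*f (h(f) = f*2 = 2*f)
(9 + h(11))² = (9 + 2*11)² = (9 + 22)² = 31² = 961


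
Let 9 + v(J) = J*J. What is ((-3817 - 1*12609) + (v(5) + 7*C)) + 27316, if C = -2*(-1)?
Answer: 10920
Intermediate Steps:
v(J) = -9 + J**2 (v(J) = -9 + J*J = -9 + J**2)
C = 2
((-3817 - 1*12609) + (v(5) + 7*C)) + 27316 = ((-3817 - 1*12609) + ((-9 + 5**2) + 7*2)) + 27316 = ((-3817 - 12609) + ((-9 + 25) + 14)) + 27316 = (-16426 + (16 + 14)) + 27316 = (-16426 + 30) + 27316 = -16396 + 27316 = 10920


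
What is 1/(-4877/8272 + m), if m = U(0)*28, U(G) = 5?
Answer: 8272/1153203 ≈ 0.0071731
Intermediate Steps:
m = 140 (m = 5*28 = 140)
1/(-4877/8272 + m) = 1/(-4877/8272 + 140) = 1/(1153203/8272) = 8272/1153203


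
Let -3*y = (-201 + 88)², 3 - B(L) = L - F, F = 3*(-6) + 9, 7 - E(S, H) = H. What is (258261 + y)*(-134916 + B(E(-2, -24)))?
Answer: -102836075342/3 ≈ -3.4279e+10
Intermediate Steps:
E(S, H) = 7 - H
F = -9 (F = -18 + 9 = -9)
B(L) = -6 - L (B(L) = 3 - (L - 1*(-9)) = 3 - (L + 9) = 3 - (9 + L) = 3 + (-9 - L) = -6 - L)
y = -12769/3 (y = -(-201 + 88)²/3 = -⅓*(-113)² = -⅓*12769 = -12769/3 ≈ -4256.3)
(258261 + y)*(-134916 + B(E(-2, -24))) = (258261 - 12769/3)*(-134916 + (-6 - (7 - 1*(-24)))) = 762014*(-134916 + (-6 - (7 + 24)))/3 = 762014*(-134916 + (-6 - 1*31))/3 = 762014*(-134916 + (-6 - 31))/3 = 762014*(-134916 - 37)/3 = (762014/3)*(-134953) = -102836075342/3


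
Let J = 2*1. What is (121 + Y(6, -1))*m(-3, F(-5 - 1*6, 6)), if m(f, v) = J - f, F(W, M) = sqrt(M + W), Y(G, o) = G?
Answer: 635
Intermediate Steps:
J = 2
m(f, v) = 2 - f
(121 + Y(6, -1))*m(-3, F(-5 - 1*6, 6)) = (121 + 6)*(2 - 1*(-3)) = 127*(2 + 3) = 127*5 = 635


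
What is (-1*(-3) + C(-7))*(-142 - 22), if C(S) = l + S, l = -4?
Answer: 1312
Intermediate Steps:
C(S) = -4 + S
(-1*(-3) + C(-7))*(-142 - 22) = (-1*(-3) + (-4 - 7))*(-142 - 22) = (3 - 11)*(-164) = -8*(-164) = 1312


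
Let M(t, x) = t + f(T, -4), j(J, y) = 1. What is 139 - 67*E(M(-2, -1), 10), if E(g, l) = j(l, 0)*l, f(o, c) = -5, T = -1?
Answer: -531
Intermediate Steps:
M(t, x) = -5 + t (M(t, x) = t - 5 = -5 + t)
E(g, l) = l (E(g, l) = 1*l = l)
139 - 67*E(M(-2, -1), 10) = 139 - 67*10 = 139 - 670 = -531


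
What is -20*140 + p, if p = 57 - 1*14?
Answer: -2757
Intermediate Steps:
p = 43 (p = 57 - 14 = 43)
-20*140 + p = -20*140 + 43 = -2800 + 43 = -2757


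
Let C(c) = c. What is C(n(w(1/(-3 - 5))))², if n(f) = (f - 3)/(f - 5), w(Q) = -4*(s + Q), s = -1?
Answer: 9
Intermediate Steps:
w(Q) = 4 - 4*Q (w(Q) = -4*(-1 + Q) = 4 - 4*Q)
n(f) = (-3 + f)/(-5 + f)
C(n(w(1/(-3 - 5))))² = ((-3 + (4 - 4/(-3 - 5)))/(-5 + (4 - 4/(-3 - 5))))² = ((-3 + (4 - 4/(-8)))/(-5 + (4 - 4/(-8))))² = ((-3 + (4 - 4*(-⅛)))/(-5 + (4 - 4*(-⅛))))² = ((-3 + (4 + ½))/(-5 + (4 + ½)))² = ((-3 + 9/2)/(-5 + 9/2))² = ((3/2)/(-½))² = (-2*3/2)² = (-3)² = 9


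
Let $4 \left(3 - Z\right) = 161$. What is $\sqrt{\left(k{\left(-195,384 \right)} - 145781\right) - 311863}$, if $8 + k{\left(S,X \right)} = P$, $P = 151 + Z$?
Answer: $\frac{i \sqrt{1830153}}{2} \approx 676.42 i$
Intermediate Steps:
$Z = - \frac{149}{4}$ ($Z = 3 - \frac{161}{4} = - \frac{149}{4} \approx -37.25$)
$P = \frac{455}{4}$ ($P = 151 - \frac{149}{4} = \frac{455}{4} \approx 113.75$)
$k{\left(S,X \right)} = \frac{423}{4}$ ($k{\left(S,X \right)} = -8 + \frac{455}{4} = \frac{423}{4}$)
$\sqrt{\left(k{\left(-195,384 \right)} - 145781\right) - 311863} = \sqrt{\left(\frac{423}{4} - 145781\right) - 311863} = \sqrt{- \frac{582701}{4} - 311863} = \sqrt{- \frac{1830153}{4}} = \frac{i \sqrt{1830153}}{2}$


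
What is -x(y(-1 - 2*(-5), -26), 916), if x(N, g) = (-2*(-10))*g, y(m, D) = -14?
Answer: -18320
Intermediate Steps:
x(N, g) = 20*g
-x(y(-1 - 2*(-5), -26), 916) = -20*916 = -1*18320 = -18320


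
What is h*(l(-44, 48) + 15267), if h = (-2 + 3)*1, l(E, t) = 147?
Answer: 15414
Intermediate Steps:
h = 1 (h = 1*1 = 1)
h*(l(-44, 48) + 15267) = 1*(147 + 15267) = 1*15414 = 15414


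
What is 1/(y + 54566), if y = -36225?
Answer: 1/18341 ≈ 5.4523e-5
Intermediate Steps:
1/(y + 54566) = 1/(-36225 + 54566) = 1/18341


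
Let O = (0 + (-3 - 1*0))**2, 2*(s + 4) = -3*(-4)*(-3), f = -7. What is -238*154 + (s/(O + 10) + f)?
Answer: -696543/19 ≈ -36660.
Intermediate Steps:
s = -22 (s = -4 + (-3*(-4)*(-3))/2 = -4 + (12*(-3))/2 = -4 + (1/2)*(-36) = -4 - 18 = -22)
O = 9 (O = (0 + (-3 + 0))**2 = (0 - 3)**2 = (-3)**2 = 9)
-238*154 + (s/(O + 10) + f) = -238*154 + (-22/(9 + 10) - 7) = -36652 + (-22/19 - 7) = -36652 - 155/19 = -696543/19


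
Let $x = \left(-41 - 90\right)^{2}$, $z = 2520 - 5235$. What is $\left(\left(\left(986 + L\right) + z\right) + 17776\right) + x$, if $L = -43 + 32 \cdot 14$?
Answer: $33613$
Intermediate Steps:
$L = 405$ ($L = -43 + 448 = 405$)
$z = -2715$ ($z = 2520 - 5235 = -2715$)
$x = 17161$ ($x = \left(-131\right)^{2} = 17161$)
$\left(\left(\left(986 + L\right) + z\right) + 17776\right) + x = \left(\left(\left(986 + 405\right) - 2715\right) + 17776\right) + 17161 = \left(\left(1391 - 2715\right) + 17776\right) + 17161 = \left(-1324 + 17776\right) + 17161 = 16452 + 17161 = 33613$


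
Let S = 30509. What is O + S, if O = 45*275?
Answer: 42884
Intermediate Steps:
O = 12375
O + S = 12375 + 30509 = 42884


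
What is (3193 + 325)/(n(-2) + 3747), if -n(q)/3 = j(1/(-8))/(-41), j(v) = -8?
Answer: 144238/153603 ≈ 0.93903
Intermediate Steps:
n(q) = -24/41 (n(q) = -(-24)/(-41) = -(-24)*(-1)/41 = -3*8/41 = -24/41)
(3193 + 325)/(n(-2) + 3747) = (3193 + 325)/(-24/41 + 3747) = 3518/(153603/41) = 3518*(41/153603) = 144238/153603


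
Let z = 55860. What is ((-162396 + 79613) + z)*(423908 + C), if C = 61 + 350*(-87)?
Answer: -10594712037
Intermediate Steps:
C = -30389 (C = 61 - 30450 = -30389)
((-162396 + 79613) + z)*(423908 + C) = ((-162396 + 79613) + 55860)*(423908 - 30389) = (-82783 + 55860)*393519 = -26923*393519 = -10594712037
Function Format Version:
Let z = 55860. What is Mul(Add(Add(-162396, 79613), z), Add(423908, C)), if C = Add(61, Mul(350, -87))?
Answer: -10594712037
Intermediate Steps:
C = -30389 (C = Add(61, -30450) = -30389)
Mul(Add(Add(-162396, 79613), z), Add(423908, C)) = Mul(Add(Add(-162396, 79613), 55860), Add(423908, -30389)) = Mul(Add(-82783, 55860), 393519) = Mul(-26923, 393519) = -10594712037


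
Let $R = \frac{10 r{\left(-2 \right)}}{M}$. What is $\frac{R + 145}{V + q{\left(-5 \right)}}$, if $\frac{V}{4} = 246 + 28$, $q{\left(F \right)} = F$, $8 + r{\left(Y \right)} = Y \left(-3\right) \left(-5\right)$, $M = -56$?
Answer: $\frac{2125}{15274} \approx 0.13913$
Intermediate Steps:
$r{\left(Y \right)} = -8 + 15 Y$ ($r{\left(Y \right)} = -8 + Y \left(-3\right) \left(-5\right) = -8 + - 3 Y \left(-5\right) = -8 + 15 Y$)
$R = \frac{95}{14}$ ($R = \frac{10 \left(-8 + 15 \left(-2\right)\right)}{-56} = 10 \left(-8 - 30\right) \left(- \frac{1}{56}\right) = 10 \left(-38\right) \left(- \frac{1}{56}\right) = \left(-380\right) \left(- \frac{1}{56}\right) = \frac{95}{14} \approx 6.7857$)
$V = 1096$ ($V = 4 \left(246 + 28\right) = 4 \cdot 274 = 1096$)
$\frac{R + 145}{V + q{\left(-5 \right)}} = \frac{\frac{95}{14} + 145}{1096 - 5} = \frac{2125}{14 \cdot 1091} = \frac{2125}{14} \cdot \frac{1}{1091} = \frac{2125}{15274}$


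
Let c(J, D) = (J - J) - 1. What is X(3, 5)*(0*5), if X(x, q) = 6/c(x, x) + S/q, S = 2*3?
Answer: 0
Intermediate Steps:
S = 6
c(J, D) = -1 (c(J, D) = 0 - 1 = -1)
X(x, q) = -6 + 6/q (X(x, q) = 6/(-1) + 6/q = 6*(-1) + 6/q = -6 + 6/q)
X(3, 5)*(0*5) = (-6 + 6/5)*(0*5) = (-6 + 6*(⅕))*0 = (-6 + 6/5)*0 = -24/5*0 = 0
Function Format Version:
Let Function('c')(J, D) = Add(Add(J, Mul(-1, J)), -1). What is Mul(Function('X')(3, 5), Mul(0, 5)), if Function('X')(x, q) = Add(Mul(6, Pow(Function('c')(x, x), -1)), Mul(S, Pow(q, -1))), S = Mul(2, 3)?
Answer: 0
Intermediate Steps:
S = 6
Function('c')(J, D) = -1 (Function('c')(J, D) = Add(0, -1) = -1)
Function('X')(x, q) = Add(-6, Mul(6, Pow(q, -1))) (Function('X')(x, q) = Add(Mul(6, Pow(-1, -1)), Mul(6, Pow(q, -1))) = Add(Mul(6, -1), Mul(6, Pow(q, -1))) = Add(-6, Mul(6, Pow(q, -1))))
Mul(Function('X')(3, 5), Mul(0, 5)) = Mul(Add(-6, Mul(6, Pow(5, -1))), Mul(0, 5)) = Mul(Add(-6, Mul(6, Rational(1, 5))), 0) = Mul(Add(-6, Rational(6, 5)), 0) = Mul(Rational(-24, 5), 0) = 0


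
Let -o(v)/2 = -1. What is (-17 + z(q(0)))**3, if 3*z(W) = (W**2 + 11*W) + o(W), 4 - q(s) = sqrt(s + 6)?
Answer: 115379/27 - 6403*sqrt(6)/3 ≈ -954.73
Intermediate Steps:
q(s) = 4 - sqrt(6 + s) (q(s) = 4 - sqrt(s + 6) = 4 - sqrt(6 + s))
o(v) = 2 (o(v) = -2*(-1) = 2)
z(W) = 2/3 + W**2/3 + 11*W/3 (z(W) = ((W**2 + 11*W) + 2)/3 = (2 + W**2 + 11*W)/3 = 2/3 + W**2/3 + 11*W/3)
(-17 + z(q(0)))**3 = (-17 + (2/3 + (4 - sqrt(6 + 0))**2/3 + 11*(4 - sqrt(6 + 0))/3))**3 = (-17 + (2/3 + (4 - sqrt(6))**2/3 + 11*(4 - sqrt(6))/3))**3 = (-17 + (2/3 + (4 - sqrt(6))**2/3 + (44/3 - 11*sqrt(6)/3)))**3 = (-17 + (46/3 - 11*sqrt(6)/3 + (4 - sqrt(6))**2/3))**3 = (-5/3 - 11*sqrt(6)/3 + (4 - sqrt(6))**2/3)**3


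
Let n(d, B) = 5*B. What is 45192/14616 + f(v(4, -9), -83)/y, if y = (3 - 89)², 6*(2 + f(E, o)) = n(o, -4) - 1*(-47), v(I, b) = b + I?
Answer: 3979483/1286904 ≈ 3.0923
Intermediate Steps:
v(I, b) = I + b
f(E, o) = 5/2 (f(E, o) = -2 + (5*(-4) - 1*(-47))/6 = -2 + (-20 + 47)/6 = -2 + (⅙)*27 = -2 + 9/2 = 5/2)
y = 7396 (y = (-86)² = 7396)
45192/14616 + f(v(4, -9), -83)/y = 45192/14616 + (5/2)/7396 = 45192*(1/14616) + (5/2)*(1/7396) = 269/87 + 5/14792 = 3979483/1286904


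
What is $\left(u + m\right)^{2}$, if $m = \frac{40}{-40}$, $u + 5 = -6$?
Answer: $144$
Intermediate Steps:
$u = -11$ ($u = -5 - 6 = -11$)
$m = -1$ ($m = 40 \left(- \frac{1}{40}\right) = -1$)
$\left(u + m\right)^{2} = \left(-11 - 1\right)^{2} = \left(-12\right)^{2} = 144$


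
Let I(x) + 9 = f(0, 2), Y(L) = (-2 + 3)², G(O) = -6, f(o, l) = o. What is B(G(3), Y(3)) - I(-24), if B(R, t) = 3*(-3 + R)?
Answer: -18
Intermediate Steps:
Y(L) = 1 (Y(L) = 1² = 1)
B(R, t) = -9 + 3*R
I(x) = -9 (I(x) = -9 + 0 = -9)
B(G(3), Y(3)) - I(-24) = (-9 + 3*(-6)) - 1*(-9) = (-9 - 18) + 9 = -27 + 9 = -18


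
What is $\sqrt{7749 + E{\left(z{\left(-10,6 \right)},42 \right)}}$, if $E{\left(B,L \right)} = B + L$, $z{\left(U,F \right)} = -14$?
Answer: $\sqrt{7777} \approx 88.187$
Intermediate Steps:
$\sqrt{7749 + E{\left(z{\left(-10,6 \right)},42 \right)}} = \sqrt{7749 + \left(-14 + 42\right)} = \sqrt{7749 + 28} = \sqrt{7777}$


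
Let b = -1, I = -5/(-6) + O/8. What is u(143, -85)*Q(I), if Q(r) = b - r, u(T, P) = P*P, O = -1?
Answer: -296225/24 ≈ -12343.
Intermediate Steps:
u(T, P) = P²
I = 17/24 (I = -5/(-6) - 1/8 = -5*(-⅙) - 1*⅛ = ⅚ - ⅛ = 17/24 ≈ 0.70833)
Q(r) = -1 - r
u(143, -85)*Q(I) = (-85)²*(-1 - 1*17/24) = 7225*(-1 - 17/24) = 7225*(-41/24) = -296225/24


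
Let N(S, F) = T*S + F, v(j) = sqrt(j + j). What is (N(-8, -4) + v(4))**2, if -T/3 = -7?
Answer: 29592 - 688*sqrt(2) ≈ 28619.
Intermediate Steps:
T = 21 (T = -3*(-7) = 21)
v(j) = sqrt(2)*sqrt(j) (v(j) = sqrt(2*j) = sqrt(2)*sqrt(j))
N(S, F) = F + 21*S (N(S, F) = 21*S + F = F + 21*S)
(N(-8, -4) + v(4))**2 = ((-4 + 21*(-8)) + sqrt(2)*sqrt(4))**2 = ((-4 - 168) + sqrt(2)*2)**2 = (-172 + 2*sqrt(2))**2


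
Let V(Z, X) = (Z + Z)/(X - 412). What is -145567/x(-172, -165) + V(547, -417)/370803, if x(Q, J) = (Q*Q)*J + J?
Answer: 4971258620131/166728858998075 ≈ 0.029816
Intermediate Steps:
V(Z, X) = 2*Z/(-412 + X) (V(Z, X) = (2*Z)/(-412 + X) = 2*Z/(-412 + X))
x(Q, J) = J + J*Q**2 (x(Q, J) = Q**2*J + J = J*Q**2 + J = J + J*Q**2)
-145567/x(-172, -165) + V(547, -417)/370803 = -145567*(-1/(165*(1 + (-172)**2))) + (2*547/(-412 - 417))/370803 = -145567*(-1/(165*(1 + 29584))) + (2*547/(-829))*(1/370803) = -145567/((-165*29585)) + (2*547*(-1/829))*(1/370803) = -145567/(-4881525) - 1094/829*1/370803 = -145567*(-1/4881525) - 1094/307395687 = 145567/4881525 - 1094/307395687 = 4971258620131/166728858998075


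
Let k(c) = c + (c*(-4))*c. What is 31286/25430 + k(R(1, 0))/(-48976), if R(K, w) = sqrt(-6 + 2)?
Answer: 47870508/38920615 - I/24488 ≈ 1.23 - 4.0836e-5*I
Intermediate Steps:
R(K, w) = 2*I (R(K, w) = sqrt(-4) = 2*I)
k(c) = c - 4*c**2 (k(c) = c + (-4*c)*c = c - 4*c**2)
31286/25430 + k(R(1, 0))/(-48976) = 31286/25430 + ((2*I)*(1 - 8*I))/(-48976) = 31286*(1/25430) + ((2*I)*(1 - 8*I))*(-1/48976) = 15643/12715 + (2*I*(1 - 8*I))*(-1/48976) = 15643/12715 - I*(1 - 8*I)/24488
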